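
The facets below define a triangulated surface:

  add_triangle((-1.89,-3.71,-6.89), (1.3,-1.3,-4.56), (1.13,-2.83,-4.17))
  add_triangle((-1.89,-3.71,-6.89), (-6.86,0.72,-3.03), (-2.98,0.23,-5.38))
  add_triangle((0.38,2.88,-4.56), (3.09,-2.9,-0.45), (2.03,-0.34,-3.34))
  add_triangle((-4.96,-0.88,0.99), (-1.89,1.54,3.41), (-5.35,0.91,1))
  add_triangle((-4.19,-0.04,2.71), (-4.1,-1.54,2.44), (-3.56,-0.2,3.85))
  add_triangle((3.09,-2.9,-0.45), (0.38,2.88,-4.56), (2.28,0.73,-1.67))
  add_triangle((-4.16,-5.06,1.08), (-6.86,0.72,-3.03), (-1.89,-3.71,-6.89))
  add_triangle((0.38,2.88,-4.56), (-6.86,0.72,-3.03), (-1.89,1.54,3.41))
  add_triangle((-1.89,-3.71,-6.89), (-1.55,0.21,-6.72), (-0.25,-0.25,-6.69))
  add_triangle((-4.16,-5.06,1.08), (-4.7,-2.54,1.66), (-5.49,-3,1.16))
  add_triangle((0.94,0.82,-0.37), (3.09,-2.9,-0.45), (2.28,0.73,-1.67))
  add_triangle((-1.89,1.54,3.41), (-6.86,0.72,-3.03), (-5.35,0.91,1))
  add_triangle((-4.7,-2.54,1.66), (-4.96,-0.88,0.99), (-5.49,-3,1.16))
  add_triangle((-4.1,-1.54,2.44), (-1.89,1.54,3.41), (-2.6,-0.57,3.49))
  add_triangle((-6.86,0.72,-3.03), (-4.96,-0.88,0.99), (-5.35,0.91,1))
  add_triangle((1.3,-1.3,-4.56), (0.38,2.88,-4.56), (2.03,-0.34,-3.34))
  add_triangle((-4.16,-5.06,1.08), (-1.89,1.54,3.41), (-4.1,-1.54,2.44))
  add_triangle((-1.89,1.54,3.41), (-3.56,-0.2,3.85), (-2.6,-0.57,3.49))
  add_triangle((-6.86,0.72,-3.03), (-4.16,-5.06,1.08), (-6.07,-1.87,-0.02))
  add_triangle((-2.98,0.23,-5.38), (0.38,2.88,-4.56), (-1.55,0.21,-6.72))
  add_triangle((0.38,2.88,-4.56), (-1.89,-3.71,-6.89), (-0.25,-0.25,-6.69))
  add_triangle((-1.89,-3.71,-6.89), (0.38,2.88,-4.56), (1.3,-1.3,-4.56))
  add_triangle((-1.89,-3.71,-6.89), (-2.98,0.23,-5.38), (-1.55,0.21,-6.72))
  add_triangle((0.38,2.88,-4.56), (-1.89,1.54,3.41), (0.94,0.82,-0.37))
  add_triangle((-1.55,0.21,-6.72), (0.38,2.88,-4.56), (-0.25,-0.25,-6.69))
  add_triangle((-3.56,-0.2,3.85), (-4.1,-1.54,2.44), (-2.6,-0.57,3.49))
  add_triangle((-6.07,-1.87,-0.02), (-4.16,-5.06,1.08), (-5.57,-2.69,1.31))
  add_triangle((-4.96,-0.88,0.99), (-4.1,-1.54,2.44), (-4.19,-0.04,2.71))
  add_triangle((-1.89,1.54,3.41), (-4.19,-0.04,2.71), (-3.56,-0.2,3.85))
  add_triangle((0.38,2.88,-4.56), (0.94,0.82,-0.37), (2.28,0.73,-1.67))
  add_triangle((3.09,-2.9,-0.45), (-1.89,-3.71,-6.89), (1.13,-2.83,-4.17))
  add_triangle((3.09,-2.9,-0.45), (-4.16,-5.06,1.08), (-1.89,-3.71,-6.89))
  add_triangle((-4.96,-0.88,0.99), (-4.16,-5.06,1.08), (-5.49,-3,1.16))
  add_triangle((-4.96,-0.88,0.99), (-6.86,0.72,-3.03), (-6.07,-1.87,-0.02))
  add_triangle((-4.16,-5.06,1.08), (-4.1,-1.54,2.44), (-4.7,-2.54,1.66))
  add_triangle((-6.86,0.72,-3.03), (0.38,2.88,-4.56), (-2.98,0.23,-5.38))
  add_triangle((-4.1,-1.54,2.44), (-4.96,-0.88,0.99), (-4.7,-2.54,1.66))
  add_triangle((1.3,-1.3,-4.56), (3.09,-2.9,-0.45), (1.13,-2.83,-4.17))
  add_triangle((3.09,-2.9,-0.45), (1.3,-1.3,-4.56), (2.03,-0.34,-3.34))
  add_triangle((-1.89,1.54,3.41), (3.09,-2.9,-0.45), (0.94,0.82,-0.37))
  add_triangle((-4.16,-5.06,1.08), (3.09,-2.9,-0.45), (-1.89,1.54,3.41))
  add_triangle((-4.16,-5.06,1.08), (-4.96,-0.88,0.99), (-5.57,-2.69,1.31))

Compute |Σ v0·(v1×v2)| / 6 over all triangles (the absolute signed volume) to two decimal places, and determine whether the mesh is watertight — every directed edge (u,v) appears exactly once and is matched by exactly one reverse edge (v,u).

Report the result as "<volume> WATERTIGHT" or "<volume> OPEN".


268.26 OPEN

Per-triangle v0·(v1×v2)/6:
  t1: +4.7294
  t2: +17.5862
  t3: +1.4435
  t4: +4.7663
  t5: +1.6465
  t6: +4.4275
  t7: +51.0905
  t8: +21.4230
  t9: +5.8395
  t10: +1.7058
  t11: +0.8284
  t12: +3.4674
  t13: +1.1185
  t14: -2.3518
  t15: +6.6527
  t16: +3.8520
  t17: +3.3157
  t18: +1.0060
  t19: +8.3607
  t20: +5.4312
  t21: -3.4337
  t22: +13.4648
  t23: +7.6664
  t24: +3.2678
  t25: +4.7007
  t26: +1.0286
  t27: +3.9999
  t28: +2.2016
  t29: +1.9373
  t30: +1.1783
  t31: +4.7824
  t32: +34.4180
  t33: -0.1887
  t34: +4.8563
  t35: +1.9787
  t36: +14.0139
  t37: +1.8023
  t38: +3.8180
  t39: +3.6484
  t40: +2.7200
  t41: +14.4147
  t42: -0.3570
Σ = +268.2574 → |volume| = 268.26

Directed edges: 126 total; 6 unmatched, e.g. (-4.96,-0.88,0.99)→(-1.89,1.54,3.41) → open.


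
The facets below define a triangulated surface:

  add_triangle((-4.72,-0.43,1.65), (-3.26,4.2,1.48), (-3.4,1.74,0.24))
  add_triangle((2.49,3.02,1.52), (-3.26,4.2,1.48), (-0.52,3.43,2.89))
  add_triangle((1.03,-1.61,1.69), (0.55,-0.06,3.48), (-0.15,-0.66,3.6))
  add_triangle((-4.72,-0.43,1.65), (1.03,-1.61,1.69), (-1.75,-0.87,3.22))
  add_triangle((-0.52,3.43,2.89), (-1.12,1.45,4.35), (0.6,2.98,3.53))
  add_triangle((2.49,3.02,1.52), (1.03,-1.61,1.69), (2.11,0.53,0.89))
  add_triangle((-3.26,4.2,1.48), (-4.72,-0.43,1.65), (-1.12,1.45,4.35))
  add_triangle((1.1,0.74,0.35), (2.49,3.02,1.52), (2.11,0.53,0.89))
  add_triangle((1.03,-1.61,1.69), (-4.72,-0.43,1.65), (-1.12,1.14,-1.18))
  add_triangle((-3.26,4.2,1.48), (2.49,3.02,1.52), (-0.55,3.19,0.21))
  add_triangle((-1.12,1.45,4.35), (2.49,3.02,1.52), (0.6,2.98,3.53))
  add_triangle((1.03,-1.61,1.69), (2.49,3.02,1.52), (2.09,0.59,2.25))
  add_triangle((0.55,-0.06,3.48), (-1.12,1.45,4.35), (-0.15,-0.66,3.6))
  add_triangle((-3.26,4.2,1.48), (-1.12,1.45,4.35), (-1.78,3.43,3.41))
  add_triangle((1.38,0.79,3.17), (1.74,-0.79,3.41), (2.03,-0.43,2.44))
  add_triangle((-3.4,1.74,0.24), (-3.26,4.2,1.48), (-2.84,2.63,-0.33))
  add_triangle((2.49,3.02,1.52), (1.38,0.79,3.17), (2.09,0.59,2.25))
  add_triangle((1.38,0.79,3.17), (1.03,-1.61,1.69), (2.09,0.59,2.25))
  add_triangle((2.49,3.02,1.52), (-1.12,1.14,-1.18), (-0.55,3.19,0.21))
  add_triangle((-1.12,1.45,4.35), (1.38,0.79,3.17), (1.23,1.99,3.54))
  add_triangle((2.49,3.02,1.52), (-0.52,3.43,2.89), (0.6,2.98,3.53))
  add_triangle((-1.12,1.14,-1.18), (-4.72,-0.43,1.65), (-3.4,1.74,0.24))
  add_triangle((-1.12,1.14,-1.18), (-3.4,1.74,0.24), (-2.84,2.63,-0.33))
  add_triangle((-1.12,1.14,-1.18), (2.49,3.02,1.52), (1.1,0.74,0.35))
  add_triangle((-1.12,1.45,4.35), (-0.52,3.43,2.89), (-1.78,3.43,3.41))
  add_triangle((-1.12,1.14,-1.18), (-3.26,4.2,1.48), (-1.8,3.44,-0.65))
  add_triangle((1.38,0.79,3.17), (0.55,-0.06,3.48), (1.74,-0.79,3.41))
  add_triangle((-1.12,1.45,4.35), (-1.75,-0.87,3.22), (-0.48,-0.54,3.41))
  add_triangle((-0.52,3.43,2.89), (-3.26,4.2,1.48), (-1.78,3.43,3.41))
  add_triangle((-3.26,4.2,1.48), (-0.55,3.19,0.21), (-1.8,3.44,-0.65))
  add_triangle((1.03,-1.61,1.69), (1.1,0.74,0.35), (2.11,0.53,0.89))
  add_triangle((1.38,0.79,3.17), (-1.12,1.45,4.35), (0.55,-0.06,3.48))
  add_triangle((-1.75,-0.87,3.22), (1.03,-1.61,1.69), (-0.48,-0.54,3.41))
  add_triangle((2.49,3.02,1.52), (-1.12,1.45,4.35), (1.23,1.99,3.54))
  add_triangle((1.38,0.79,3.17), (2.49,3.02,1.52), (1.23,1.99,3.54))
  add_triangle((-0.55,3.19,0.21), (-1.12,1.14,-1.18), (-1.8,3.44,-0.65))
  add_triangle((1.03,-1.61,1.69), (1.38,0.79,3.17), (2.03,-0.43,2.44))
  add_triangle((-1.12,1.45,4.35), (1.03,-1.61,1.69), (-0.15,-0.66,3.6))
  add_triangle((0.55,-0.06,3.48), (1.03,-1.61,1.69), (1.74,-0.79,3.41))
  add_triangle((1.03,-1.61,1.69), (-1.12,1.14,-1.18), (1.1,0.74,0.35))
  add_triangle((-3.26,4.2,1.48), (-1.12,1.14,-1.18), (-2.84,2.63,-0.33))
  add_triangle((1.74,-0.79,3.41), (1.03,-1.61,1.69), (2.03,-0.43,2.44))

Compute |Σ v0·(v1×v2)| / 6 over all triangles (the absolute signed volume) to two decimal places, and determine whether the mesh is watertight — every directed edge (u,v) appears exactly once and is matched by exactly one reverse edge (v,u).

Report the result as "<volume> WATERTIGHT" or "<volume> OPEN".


Per-triangle v0·(v1×v2)/6:
  t1: +3.9045
  t2: +5.0059
  t3: +0.9238
  t4: +2.3500
  t5: +2.4054
  t6: +1.3660
  t7: +13.5880
  t8: +0.1726
  t9: +0.1033
  t10: +3.7077
  t11: +1.0177
  t12: +0.2994
  t13: +1.2628
  t14: +2.3627
  t15: +0.6983
  t16: +1.5944
  t17: +1.5214
  t18: +1.1963
  t19: +1.3603
  t20: +1.7037
  t21: +2.3335
  t22: +1.6072
  t23: +0.6691
  t24: +0.4557
  t25: +1.9857
  t26: +1.2699
  t27: +0.9612
  t28: +1.6802
  t29: +2.2627
  t30: +1.9539
  t31: -0.1298
  t32: +1.6630
  t33: +1.2488
  t34: +2.2100
  t35: +1.5042
  t36: +0.3750
  t37: -0.8772
  t38: -0.7516
  t39: +0.7777
  t40: -0.1252
  t41: +0.6774
  t42: +0.5565
Σ = +68.8519 → |volume| = 68.85

Directed edges: 126 total; 6 unmatched, e.g. (-1.75,-0.87,3.22)→(-4.72,-0.43,1.65) → open.

68.85 OPEN


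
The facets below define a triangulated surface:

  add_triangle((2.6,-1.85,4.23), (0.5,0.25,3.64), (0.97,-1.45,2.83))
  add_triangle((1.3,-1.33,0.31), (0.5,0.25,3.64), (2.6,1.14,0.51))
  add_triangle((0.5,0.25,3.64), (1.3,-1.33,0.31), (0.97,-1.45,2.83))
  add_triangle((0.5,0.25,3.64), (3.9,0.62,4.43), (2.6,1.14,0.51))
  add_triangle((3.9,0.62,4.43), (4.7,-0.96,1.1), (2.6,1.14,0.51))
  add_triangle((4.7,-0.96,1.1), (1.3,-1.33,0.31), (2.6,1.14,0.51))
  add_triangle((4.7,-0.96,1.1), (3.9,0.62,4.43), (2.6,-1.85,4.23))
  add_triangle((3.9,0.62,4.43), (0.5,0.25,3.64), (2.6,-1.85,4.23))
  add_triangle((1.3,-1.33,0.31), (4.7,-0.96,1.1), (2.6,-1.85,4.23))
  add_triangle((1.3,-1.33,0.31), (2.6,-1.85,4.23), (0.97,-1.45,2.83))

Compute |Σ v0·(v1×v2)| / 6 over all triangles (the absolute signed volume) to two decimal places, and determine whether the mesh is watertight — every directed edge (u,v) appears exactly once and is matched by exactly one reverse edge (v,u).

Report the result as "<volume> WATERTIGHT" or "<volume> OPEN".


20.22 WATERTIGHT

Per-triangle v0·(v1×v2)/6:
  t1: +1.2593
  t2: -2.9169
  t3: -0.7779
  t4: +1.7218
  t5: +4.7134
  t6: +0.0746
  t7: +7.6525
  t8: +4.6610
  t9: +3.0138
  t10: +0.8140
Σ = +20.2156 → |volume| = 20.22

Directed edges: 30 total, each appears once with its reverse present → watertight.


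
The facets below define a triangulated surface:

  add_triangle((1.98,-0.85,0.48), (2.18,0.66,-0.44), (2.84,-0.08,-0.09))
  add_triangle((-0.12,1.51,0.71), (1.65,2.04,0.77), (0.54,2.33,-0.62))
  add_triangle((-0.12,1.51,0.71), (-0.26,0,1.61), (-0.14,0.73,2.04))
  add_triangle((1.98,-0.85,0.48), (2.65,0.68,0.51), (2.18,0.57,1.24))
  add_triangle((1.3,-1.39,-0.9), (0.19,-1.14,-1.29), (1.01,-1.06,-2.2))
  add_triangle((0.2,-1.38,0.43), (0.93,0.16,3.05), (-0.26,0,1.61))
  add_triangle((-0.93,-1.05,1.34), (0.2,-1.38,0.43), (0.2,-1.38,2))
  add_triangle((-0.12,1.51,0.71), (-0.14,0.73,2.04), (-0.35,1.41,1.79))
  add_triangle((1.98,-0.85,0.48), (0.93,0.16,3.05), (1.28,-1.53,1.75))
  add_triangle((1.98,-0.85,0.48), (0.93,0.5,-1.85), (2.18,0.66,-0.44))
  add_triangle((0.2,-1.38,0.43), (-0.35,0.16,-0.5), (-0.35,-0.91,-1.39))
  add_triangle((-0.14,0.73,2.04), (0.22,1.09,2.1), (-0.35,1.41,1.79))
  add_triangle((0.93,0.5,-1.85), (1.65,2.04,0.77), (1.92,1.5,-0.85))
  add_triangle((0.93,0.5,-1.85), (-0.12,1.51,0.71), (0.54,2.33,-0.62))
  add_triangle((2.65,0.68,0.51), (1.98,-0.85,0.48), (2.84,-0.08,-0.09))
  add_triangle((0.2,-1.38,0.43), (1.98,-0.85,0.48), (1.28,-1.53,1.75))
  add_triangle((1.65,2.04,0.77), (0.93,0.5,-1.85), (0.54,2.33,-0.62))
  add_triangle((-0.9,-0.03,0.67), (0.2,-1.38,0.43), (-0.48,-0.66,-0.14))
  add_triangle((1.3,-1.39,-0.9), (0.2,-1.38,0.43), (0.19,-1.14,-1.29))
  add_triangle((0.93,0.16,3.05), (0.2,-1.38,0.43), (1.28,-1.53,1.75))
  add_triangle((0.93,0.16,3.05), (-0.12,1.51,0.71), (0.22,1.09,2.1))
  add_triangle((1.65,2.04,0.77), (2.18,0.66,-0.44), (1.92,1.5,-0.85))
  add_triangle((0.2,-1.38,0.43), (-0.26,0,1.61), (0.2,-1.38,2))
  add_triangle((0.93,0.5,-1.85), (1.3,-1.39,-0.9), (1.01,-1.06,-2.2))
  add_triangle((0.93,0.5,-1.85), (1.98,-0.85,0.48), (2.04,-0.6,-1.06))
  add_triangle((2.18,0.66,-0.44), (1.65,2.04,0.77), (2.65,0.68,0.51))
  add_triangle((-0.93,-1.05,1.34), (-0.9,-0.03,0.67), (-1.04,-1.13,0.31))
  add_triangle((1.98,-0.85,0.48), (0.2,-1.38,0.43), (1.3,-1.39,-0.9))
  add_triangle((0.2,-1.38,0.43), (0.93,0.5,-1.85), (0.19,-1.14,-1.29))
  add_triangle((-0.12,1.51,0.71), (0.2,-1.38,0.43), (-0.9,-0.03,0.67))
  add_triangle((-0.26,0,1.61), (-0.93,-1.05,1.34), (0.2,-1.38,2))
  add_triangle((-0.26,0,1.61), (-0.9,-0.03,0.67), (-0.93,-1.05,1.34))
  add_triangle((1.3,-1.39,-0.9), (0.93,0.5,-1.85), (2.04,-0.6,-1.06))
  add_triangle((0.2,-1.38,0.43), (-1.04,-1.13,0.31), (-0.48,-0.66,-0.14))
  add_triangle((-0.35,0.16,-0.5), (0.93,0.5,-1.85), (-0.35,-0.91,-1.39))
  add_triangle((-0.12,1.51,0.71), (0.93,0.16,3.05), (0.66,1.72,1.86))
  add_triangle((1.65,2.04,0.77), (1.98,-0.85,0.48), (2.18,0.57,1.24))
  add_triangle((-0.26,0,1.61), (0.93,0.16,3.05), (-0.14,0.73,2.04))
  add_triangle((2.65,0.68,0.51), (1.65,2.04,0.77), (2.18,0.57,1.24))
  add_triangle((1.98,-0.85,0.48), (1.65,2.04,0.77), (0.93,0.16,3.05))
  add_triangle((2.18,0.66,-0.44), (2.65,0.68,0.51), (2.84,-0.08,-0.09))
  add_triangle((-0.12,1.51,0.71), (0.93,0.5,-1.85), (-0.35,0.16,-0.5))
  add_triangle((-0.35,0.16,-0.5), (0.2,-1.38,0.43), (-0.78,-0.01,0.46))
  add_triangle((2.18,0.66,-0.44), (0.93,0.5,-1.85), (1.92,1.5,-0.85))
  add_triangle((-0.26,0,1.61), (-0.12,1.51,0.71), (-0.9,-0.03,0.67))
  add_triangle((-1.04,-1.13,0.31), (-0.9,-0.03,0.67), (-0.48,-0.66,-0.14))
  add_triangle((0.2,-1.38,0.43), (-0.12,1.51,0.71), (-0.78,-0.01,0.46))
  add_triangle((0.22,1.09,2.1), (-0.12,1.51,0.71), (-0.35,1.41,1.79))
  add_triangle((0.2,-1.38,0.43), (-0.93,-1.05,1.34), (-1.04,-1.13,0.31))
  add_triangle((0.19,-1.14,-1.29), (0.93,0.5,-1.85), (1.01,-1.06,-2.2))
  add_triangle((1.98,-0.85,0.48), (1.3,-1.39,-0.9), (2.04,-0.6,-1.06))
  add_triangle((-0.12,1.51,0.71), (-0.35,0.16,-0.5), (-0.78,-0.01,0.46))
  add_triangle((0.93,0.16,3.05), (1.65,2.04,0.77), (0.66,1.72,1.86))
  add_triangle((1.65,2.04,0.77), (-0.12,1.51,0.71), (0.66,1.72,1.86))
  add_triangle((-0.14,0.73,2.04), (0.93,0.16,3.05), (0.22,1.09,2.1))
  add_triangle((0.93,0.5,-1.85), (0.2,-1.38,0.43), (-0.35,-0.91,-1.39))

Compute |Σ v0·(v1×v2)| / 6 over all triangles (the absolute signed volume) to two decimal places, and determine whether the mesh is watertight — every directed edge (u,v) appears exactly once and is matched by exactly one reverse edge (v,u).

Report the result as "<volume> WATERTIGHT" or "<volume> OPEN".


20.24 WATERTIGHT

Per-triangle v0·(v1×v2)/6:
  t1: -0.0459
  t2: +0.7479
  t3: +0.0778
  t4: +0.4926
  t5: +0.3096
  t6: +0.5383
  t7: +0.3908
  t8: -0.0784
  t9: +1.1796
  t10: +0.8056
  t11: +0.0759
  t12: +0.1214
  t13: +0.2368
  t14: -0.0382
  t15: +0.4172
  t16: +0.4914
  t17: +1.2000
  t18: -0.1594
  t19: +0.4081
  t20: +0.4754
  t21: +0.1471
  t22: +0.6270
  t23: -0.0939
  t24: +0.4807
  t25: +0.2724
  t26: +0.6338
  t27: +0.1774
  t28: +0.6237
  t29: -0.3697
  t30: -0.2606
  t31: +0.4116
  t32: +0.2173
  t33: +0.5273
  t34: +0.0901
  t35: +0.2464
  t36: +0.3470
  t37: -0.4614
  t38: +0.2705
  t39: +0.5837
  t40: +2.4934
  t41: +0.3353
  t42: +0.3174
  t43: +0.1152
  t44: +0.5182
  t45: +0.3209
  t46: +0.0369
  t47: +0.2226
  t48: +0.1820
  t49: +0.2909
  t50: +0.1899
  t51: +0.5374
  t52: +0.1525
  t53: +1.0728
  t54: +0.5174
  t55: +0.2464
  t56: +0.5736
Σ = +20.2399 → |volume| = 20.24

Directed edges: 168 total, each appears once with its reverse present → watertight.


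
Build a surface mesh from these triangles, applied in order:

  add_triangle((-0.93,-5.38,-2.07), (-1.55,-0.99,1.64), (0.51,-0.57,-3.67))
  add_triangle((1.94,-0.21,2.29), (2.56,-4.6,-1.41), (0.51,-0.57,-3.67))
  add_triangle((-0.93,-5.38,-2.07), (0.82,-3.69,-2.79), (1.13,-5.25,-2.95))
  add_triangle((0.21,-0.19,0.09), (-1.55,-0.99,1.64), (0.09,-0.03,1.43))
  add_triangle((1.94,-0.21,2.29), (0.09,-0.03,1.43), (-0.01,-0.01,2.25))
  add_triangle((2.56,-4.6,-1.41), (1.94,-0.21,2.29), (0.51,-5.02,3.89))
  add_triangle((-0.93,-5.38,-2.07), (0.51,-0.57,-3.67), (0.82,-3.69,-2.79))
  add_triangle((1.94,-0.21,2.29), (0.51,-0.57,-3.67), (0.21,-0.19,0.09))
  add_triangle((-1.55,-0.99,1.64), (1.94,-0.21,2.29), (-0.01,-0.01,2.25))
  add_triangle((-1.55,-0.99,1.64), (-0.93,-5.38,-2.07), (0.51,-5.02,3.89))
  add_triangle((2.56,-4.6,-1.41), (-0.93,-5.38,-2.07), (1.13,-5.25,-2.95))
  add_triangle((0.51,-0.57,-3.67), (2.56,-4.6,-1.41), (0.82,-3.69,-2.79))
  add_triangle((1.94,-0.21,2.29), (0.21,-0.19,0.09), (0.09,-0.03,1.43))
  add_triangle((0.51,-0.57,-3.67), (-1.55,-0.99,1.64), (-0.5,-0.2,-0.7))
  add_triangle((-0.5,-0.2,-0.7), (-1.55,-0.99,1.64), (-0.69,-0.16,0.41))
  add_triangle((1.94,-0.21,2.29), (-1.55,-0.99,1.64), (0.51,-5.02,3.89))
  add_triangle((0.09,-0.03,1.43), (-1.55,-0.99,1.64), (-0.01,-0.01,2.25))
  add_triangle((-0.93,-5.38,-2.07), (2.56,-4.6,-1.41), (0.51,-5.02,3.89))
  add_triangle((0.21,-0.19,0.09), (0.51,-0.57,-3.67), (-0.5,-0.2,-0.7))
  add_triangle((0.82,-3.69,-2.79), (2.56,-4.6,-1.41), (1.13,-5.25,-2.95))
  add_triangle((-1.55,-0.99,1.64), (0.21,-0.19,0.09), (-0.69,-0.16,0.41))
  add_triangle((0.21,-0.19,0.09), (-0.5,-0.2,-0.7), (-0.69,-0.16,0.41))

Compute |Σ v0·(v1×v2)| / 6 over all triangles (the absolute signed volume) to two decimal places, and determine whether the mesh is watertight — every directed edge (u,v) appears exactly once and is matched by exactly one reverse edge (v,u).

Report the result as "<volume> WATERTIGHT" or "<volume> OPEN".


64.99 WATERTIGHT

Per-triangle v0·(v1×v2)/6:
  t1: +3.1637
  t2: +5.2334
  t3: +1.2877
  t4: -0.1207
  t5: -0.0101
  t6: +11.7101
  t7: +3.7631
  t8: -0.2048
  t9: +0.8343
  t10: +9.6942
  t11: +3.4554
  t12: +3.5508
  t13: -0.0726
  t14: +0.3809
  t15: +0.0793
  t16: +4.3389
  t17: -0.0492
  t18: +17.0691
  t19: -0.0869
  t20: +1.0108
  t21: -0.0042
  t22: -0.0294
Σ = +64.9939 → |volume| = 64.99

Directed edges: 66 total, each appears once with its reverse present → watertight.


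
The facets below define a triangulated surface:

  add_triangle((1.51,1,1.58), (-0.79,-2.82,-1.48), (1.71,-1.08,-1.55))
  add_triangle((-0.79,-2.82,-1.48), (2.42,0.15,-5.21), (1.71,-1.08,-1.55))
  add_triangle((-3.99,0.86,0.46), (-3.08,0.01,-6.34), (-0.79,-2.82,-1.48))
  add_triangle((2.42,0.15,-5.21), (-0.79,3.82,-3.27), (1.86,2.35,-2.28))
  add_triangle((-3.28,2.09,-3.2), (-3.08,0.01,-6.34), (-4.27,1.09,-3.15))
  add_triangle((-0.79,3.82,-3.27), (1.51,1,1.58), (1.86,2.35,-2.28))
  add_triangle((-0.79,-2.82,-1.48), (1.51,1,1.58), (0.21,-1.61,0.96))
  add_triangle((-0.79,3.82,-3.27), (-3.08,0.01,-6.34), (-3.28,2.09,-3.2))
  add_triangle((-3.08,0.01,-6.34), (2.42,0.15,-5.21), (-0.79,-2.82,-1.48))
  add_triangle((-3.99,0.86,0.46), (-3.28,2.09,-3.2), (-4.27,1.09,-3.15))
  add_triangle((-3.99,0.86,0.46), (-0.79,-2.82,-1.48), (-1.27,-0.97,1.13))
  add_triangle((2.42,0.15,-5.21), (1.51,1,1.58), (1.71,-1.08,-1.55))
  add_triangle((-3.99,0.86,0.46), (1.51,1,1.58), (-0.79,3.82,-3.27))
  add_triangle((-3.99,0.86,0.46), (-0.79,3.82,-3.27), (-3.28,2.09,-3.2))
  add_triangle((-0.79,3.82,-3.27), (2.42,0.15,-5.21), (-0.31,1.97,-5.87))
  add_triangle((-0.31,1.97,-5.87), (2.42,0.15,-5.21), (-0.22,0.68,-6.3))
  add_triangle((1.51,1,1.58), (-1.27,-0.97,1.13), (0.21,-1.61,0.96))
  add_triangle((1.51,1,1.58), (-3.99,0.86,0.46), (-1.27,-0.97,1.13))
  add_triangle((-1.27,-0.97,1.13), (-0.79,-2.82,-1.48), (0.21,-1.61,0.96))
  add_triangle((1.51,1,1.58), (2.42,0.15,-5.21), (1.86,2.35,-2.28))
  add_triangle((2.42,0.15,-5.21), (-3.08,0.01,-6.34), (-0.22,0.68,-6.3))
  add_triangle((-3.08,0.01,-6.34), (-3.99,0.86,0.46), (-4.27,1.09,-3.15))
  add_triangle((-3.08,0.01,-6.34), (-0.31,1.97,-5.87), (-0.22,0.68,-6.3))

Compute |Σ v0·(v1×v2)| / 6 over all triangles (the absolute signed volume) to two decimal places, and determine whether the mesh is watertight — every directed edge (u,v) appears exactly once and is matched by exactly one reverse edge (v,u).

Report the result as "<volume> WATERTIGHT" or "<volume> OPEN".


107.33 OPEN

Per-triangle v0·(v1×v2)/6:
  t1: +1.5664
  t2: +3.9037
  t3: +12.6303
  t4: +7.1712
  t5: +4.0576
  t6: +3.9318
  t7: +0.7155
  t8: +8.7146
  t9: +14.7547
  t10: +2.9462
  t11: +3.2553
  t12: +3.0901
  t13: +7.2198
  t14: +5.5932
  t15: +6.2134
  t16: +3.6057
  t17: +1.0583
  t18: +2.3177
  t19: +1.3561
  t20: +3.7238
  t21: +3.0799
  t22: +2.3390
  t23: +4.0856
Σ = +107.3300 → |volume| = 107.33

Directed edges: 69 total; 3 unmatched, e.g. (-0.79,3.82,-3.27)→(-3.08,0.01,-6.34) → open.


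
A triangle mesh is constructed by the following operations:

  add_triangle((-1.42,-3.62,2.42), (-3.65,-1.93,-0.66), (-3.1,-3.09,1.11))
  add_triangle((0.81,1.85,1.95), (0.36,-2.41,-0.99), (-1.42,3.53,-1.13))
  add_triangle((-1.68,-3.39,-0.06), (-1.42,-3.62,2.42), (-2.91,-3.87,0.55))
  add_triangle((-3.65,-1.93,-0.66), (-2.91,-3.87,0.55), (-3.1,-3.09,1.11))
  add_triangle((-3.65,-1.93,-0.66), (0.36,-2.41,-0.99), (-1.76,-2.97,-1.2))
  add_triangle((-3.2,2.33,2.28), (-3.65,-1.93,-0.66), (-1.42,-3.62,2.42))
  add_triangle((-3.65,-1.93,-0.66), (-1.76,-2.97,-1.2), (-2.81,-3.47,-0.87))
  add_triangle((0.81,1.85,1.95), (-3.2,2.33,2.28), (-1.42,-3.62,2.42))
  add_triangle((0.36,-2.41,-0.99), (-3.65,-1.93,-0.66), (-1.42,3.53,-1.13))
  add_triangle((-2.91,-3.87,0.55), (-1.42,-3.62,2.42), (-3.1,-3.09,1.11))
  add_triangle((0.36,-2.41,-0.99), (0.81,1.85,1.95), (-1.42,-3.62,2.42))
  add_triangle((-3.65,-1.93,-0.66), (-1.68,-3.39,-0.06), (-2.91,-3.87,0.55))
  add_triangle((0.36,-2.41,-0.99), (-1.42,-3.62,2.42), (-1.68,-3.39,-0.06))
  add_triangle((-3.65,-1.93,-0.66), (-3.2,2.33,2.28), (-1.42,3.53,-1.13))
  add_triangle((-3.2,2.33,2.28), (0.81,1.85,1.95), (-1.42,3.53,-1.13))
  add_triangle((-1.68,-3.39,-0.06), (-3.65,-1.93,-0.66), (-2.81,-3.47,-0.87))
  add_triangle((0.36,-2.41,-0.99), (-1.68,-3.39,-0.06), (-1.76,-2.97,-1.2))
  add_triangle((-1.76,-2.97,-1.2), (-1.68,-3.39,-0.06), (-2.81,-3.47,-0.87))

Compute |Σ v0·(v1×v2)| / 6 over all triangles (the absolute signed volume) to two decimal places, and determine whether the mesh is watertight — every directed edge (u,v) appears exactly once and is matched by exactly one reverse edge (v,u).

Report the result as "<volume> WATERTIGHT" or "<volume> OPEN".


Per-triangle v0·(v1×v2)/6:
  t1: -0.5533
  t2: +0.6991
  t3: +1.5231
  t4: +1.4193
  t5: -0.0859
  t6: +11.5388
  t7: +0.6153
  t8: +8.1050
  t9: +4.1290
  t10: +1.5178
  t11: +2.6421
  t12: +1.2921
  t13: +2.3817
  t14: +9.5810
  t15: +6.1511
  t16: +0.8450
  t17: +1.1619
  t18: +0.5752
Σ = +53.5384 → |volume| = 53.54

Directed edges: 54 total, each appears once with its reverse present → watertight.

53.54 WATERTIGHT


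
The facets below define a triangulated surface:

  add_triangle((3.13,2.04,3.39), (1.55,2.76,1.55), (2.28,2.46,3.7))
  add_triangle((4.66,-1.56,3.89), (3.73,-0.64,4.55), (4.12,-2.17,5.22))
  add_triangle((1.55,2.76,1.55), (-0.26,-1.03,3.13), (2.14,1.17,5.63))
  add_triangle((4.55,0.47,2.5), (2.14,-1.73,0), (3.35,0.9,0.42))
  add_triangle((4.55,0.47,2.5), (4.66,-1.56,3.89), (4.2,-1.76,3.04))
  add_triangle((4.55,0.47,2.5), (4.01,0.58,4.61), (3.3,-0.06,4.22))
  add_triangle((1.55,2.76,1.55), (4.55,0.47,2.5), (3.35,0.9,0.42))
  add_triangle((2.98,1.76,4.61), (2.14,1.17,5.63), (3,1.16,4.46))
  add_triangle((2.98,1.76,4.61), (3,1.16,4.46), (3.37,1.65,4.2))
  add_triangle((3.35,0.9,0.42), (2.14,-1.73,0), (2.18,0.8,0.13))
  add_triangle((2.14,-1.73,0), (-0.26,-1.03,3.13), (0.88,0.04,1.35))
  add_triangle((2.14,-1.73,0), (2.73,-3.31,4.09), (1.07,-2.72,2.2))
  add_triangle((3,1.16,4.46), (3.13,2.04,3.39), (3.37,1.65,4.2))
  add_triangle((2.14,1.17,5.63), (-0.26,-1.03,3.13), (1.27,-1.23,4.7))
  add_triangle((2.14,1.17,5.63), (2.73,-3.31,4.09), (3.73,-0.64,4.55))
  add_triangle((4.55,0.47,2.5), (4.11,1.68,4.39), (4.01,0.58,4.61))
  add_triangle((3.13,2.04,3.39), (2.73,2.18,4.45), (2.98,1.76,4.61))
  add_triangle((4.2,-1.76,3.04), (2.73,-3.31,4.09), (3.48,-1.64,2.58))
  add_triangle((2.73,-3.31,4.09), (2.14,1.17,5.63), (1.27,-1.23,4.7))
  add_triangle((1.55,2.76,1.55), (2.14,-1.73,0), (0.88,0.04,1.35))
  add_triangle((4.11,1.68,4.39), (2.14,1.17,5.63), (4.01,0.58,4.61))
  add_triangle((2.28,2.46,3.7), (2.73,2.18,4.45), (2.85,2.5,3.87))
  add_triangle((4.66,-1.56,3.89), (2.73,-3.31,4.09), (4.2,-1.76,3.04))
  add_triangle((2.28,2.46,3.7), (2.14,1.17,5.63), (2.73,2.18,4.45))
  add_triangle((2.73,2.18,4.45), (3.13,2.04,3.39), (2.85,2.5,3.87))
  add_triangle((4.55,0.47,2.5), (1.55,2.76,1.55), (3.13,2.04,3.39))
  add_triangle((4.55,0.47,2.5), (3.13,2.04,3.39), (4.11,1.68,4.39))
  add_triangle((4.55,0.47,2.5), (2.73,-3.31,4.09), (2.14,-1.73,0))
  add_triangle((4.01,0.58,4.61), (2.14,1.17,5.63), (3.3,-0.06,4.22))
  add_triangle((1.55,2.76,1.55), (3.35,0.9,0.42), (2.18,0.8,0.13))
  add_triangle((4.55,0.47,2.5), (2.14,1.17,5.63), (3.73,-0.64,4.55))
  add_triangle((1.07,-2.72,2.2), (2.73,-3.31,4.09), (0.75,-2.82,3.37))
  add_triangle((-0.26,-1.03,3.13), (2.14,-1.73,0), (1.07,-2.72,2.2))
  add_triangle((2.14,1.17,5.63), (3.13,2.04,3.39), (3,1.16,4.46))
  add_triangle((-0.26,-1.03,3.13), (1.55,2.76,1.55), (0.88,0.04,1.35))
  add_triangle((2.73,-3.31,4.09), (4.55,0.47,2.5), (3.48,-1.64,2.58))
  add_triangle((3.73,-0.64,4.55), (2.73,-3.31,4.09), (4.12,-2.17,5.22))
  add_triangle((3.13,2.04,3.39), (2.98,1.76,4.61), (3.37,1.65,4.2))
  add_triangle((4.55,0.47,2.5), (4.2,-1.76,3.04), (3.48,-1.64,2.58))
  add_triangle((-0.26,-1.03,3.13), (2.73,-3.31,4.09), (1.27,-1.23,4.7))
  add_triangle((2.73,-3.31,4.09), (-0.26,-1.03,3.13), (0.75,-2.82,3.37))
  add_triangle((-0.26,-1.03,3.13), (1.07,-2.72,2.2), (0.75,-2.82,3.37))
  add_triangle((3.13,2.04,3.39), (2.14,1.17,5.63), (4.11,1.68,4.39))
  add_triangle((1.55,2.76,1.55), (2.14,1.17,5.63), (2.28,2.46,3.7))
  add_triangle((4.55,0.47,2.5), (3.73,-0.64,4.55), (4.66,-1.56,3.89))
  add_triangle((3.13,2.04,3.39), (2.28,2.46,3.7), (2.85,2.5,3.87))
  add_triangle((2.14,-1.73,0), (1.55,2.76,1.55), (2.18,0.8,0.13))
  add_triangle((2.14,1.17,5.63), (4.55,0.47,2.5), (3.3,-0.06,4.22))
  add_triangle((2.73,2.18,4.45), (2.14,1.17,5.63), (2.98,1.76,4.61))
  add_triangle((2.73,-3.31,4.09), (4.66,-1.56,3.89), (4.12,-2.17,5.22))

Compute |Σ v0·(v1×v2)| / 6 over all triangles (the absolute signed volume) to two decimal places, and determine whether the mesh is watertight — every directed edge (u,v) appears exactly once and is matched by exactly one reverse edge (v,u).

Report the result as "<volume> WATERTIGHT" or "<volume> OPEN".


53.80 WATERTIGHT

Per-triangle v0·(v1×v2)/6:
  t1: +1.1887
  t2: +1.7240
  t3: +1.8013
  t4: +2.5959
  t5: +1.0783
  t6: +1.0342
  t7: +3.0943
  t8: +0.7132
  t9: +0.2773
  t10: +0.2165
  t11: -1.4360
  t12: +1.8405
  t13: -0.1169
  t14: +2.1875
  t15: +6.0602
  t16: +2.0233
  t17: +0.4309
  t18: +0.1762
  t19: +4.4499
  t20: -1.5169
  t21: +2.4923
  t22: +0.2239
  t23: +1.3652
  t24: +0.6190
  t25: +0.3368
  t26: +2.3839
  t27: +1.1850
  t28: +7.0349
  t29: +1.3834
  t30: +0.3498
  t31: +5.2626
  t32: +0.9351
  t33: -1.0977
  t34: -1.2322
  t35: -1.2684
  t36: -2.1078
  t37: +0.3479
  t38: +0.3418
  t39: -0.0008
  t40: +2.2083
  t41: +1.6847
  t42: -0.0457
  t43: +1.7329
  t44: +0.4738
  t45: +2.8372
  t46: -0.0145
  t47: -1.2305
  t48: -3.0861
  t49: +0.6645
  t50: +2.2016
Σ = +53.8034 → |volume| = 53.80

Directed edges: 150 total, each appears once with its reverse present → watertight.


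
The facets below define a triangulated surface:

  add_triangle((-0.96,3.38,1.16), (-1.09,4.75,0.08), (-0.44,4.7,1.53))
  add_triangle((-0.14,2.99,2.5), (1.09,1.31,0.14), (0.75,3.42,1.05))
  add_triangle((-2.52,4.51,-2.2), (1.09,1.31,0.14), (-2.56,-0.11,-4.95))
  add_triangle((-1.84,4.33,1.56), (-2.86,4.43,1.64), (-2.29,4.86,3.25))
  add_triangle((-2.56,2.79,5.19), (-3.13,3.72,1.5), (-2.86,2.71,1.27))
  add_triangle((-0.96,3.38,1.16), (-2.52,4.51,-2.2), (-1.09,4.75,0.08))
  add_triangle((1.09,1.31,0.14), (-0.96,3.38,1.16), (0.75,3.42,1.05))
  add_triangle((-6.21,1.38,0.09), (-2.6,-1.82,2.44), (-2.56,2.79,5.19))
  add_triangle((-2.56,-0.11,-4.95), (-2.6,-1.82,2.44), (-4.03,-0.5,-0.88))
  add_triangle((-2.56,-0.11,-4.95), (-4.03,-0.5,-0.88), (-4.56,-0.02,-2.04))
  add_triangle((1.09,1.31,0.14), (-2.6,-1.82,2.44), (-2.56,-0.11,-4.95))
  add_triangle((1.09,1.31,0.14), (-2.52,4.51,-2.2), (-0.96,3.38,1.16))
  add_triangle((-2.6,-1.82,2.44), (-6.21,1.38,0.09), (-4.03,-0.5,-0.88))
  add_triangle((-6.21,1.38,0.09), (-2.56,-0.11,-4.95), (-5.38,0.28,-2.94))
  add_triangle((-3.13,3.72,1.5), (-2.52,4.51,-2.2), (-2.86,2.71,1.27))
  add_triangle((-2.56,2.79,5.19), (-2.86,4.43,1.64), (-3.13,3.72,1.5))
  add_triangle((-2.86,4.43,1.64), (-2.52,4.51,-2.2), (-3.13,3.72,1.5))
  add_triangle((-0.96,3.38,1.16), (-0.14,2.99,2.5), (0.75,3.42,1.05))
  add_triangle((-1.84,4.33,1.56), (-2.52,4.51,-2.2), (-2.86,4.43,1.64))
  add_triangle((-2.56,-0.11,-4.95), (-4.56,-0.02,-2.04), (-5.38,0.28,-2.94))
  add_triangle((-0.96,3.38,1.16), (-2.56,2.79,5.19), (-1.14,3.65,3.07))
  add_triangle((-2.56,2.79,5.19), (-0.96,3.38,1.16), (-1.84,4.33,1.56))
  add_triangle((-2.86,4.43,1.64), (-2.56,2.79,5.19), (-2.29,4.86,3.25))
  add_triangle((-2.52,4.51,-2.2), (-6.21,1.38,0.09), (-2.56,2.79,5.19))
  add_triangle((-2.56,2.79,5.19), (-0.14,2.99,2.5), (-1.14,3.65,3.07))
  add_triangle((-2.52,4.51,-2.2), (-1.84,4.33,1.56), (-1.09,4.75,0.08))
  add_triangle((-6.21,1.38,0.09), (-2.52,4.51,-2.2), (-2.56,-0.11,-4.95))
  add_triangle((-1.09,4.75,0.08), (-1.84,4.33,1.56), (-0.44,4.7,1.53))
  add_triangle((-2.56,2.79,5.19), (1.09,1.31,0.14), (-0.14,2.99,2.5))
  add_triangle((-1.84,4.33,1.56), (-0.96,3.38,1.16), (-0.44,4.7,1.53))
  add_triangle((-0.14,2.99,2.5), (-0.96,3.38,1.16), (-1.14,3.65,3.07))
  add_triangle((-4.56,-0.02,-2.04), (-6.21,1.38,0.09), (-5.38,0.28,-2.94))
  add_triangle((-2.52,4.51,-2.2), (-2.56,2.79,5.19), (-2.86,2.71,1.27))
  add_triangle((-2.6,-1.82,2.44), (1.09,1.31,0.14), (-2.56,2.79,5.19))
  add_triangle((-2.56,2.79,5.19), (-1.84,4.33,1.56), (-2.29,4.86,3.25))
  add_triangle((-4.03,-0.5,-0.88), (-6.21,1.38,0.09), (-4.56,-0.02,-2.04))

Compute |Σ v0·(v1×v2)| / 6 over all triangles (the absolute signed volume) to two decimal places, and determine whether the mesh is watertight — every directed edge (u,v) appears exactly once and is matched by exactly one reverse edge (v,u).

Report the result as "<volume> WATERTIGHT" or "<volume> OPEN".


Per-triangle v0·(v1×v2)/6:
  t1: -0.7694
  t2: +0.6049
  t3: +5.3176
  t4: +1.0503
  t5: +1.4379
  t6: -1.6291
  t7: +0.1983
  t8: +18.3105
  t9: +3.9969
  t10: +1.4640
  t11: -2.5904
  t12: +3.3029
  t13: +5.7988
  t14: +2.6052
  t15: +1.3045
  t16: +2.1668
  t17: +2.0455
  t18: +1.4786
  t19: +2.7173
  t20: +0.9179
  t21: +1.5633
  t22: +1.3812
  t23: +3.4144
  t24: +26.2078
  t25: +1.3579
  t26: +3.2733
  t27: +21.9600
  t28: +1.7239
  t29: +0.4828
  t30: -0.0088
  t31: +0.8119
  t32: +1.2320
  t33: -4.6764
  t34: +1.6483
  t35: -0.8080
  t36: +2.0384
Σ = +111.3310 → |volume| = 111.33

Directed edges: 108 total, each appears once with its reverse present → watertight.

111.33 WATERTIGHT


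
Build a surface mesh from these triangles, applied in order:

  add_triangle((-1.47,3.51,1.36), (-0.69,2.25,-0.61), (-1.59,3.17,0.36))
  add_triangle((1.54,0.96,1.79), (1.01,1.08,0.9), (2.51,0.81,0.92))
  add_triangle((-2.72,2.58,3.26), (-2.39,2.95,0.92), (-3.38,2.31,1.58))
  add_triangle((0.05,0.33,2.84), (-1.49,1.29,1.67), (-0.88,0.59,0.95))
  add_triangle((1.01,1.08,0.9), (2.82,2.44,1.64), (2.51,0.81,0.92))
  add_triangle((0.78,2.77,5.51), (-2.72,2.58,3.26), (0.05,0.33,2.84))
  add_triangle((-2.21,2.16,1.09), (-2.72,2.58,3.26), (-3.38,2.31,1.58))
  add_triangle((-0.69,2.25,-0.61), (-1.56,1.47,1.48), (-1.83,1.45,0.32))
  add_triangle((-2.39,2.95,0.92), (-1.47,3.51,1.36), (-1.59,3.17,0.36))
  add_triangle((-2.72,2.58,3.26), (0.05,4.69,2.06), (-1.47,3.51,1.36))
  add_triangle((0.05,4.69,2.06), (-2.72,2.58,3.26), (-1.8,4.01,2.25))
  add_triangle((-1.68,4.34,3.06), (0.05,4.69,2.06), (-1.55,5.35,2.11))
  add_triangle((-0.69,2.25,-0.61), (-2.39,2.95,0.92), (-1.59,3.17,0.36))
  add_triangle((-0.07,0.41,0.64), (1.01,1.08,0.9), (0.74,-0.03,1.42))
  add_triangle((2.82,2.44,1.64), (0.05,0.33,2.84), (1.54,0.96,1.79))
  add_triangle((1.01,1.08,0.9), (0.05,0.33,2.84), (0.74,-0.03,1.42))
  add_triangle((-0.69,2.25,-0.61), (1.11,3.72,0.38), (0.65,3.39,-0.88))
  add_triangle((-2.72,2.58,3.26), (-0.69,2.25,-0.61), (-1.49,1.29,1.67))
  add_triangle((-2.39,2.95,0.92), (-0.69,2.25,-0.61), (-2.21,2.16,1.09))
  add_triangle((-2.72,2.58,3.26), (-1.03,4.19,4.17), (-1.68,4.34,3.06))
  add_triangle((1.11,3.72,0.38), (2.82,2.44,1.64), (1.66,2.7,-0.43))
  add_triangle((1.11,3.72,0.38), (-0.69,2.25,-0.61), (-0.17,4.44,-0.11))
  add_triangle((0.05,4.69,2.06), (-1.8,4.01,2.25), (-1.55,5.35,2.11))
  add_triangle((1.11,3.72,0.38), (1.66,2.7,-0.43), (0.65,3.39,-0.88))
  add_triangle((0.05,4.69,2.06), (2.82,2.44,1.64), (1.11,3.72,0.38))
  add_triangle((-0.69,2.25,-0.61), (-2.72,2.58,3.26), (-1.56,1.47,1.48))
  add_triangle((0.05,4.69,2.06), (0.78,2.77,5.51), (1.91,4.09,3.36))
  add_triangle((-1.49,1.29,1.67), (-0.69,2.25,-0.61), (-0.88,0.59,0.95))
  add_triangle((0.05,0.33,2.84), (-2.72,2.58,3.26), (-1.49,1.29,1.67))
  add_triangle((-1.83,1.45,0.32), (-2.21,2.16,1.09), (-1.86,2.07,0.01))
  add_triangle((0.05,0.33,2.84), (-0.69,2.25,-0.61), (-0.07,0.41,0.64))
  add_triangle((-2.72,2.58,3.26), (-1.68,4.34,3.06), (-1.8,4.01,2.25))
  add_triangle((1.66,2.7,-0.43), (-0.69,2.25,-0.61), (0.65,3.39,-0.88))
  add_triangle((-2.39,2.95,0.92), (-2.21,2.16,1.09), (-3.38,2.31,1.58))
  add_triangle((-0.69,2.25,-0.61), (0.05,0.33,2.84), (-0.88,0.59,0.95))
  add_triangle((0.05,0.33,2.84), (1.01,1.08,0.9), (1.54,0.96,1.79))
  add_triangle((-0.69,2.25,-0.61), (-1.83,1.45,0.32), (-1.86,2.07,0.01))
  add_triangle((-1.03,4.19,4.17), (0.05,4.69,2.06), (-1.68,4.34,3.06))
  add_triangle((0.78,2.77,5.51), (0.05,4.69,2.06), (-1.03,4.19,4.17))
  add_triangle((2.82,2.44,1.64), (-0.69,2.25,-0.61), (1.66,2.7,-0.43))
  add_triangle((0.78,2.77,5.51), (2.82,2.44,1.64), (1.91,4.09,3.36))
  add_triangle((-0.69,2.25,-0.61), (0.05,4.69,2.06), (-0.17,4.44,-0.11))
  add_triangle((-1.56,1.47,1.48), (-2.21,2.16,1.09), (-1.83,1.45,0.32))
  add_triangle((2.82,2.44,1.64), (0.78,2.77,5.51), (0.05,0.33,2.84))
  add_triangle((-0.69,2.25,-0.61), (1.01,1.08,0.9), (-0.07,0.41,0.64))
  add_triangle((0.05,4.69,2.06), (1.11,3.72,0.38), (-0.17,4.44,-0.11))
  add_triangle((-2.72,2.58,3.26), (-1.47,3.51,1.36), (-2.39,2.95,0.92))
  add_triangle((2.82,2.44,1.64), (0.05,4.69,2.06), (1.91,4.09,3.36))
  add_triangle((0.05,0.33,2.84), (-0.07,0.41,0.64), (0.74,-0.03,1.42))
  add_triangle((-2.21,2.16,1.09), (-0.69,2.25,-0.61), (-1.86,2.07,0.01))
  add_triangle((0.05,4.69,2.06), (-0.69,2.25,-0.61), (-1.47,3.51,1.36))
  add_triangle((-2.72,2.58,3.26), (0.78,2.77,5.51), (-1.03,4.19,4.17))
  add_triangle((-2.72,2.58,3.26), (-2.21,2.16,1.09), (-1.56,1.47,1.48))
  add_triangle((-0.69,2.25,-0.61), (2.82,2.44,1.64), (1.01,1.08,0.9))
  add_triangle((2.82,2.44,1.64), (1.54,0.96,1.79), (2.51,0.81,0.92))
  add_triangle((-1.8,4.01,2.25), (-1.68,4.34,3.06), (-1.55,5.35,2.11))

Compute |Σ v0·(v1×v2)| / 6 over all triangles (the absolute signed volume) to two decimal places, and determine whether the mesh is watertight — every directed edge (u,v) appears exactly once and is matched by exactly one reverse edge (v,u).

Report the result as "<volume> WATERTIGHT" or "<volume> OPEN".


Per-triangle v0·(v1×v2)/6:
  t1: +0.3556
  t2: -0.2840
  t3: +1.5550
  t4: +0.1202
  t5: -0.1478
  t6: +3.5115
  t7: -0.7046
  t8: -0.6793
  t9: +0.5522
  t10: +2.8962
  t11: -2.0139
  t12: +1.7730
  t13: +0.2807
  t14: -0.1592
  t15: +0.6126
  t16: +0.4219
  t17: +0.8468
  t18: +0.1641
  t19: +0.0648
  t20: +2.1307
  t21: +1.6521
  t22: +0.3027
  t23: -0.9594
  t24: +0.8078
  t25: +3.2140
  t26: -0.2882
  t27: +5.3463
  t28: +0.0739
  t29: +0.1423
  t30: +0.1673
  t31: -0.0186
  t32: +0.9770
  t33: -0.1549
  t34: -0.1144
  t35: -0.8309
  t36: -0.3426
  t37: -0.0309
  t38: +2.1743
  t39: +4.9731
  t40: -1.7432
  t41: +3.5776
  t42: +0.8783
  t43: +0.1004
  t44: +2.0865
  t45: -0.3529
  t46: +1.9367
  t47: +1.7405
  t48: +2.5857
  t49: -0.1061
  t50: +0.4384
  t51: +1.7818
  t52: +4.7166
  t53: +0.0181
  t54: -0.4385
  t55: +0.6669
  t56: +0.5154
Σ = +46.7896 → |volume| = 46.79

Directed edges: 168 total, each appears once with its reverse present → watertight.

46.79 WATERTIGHT


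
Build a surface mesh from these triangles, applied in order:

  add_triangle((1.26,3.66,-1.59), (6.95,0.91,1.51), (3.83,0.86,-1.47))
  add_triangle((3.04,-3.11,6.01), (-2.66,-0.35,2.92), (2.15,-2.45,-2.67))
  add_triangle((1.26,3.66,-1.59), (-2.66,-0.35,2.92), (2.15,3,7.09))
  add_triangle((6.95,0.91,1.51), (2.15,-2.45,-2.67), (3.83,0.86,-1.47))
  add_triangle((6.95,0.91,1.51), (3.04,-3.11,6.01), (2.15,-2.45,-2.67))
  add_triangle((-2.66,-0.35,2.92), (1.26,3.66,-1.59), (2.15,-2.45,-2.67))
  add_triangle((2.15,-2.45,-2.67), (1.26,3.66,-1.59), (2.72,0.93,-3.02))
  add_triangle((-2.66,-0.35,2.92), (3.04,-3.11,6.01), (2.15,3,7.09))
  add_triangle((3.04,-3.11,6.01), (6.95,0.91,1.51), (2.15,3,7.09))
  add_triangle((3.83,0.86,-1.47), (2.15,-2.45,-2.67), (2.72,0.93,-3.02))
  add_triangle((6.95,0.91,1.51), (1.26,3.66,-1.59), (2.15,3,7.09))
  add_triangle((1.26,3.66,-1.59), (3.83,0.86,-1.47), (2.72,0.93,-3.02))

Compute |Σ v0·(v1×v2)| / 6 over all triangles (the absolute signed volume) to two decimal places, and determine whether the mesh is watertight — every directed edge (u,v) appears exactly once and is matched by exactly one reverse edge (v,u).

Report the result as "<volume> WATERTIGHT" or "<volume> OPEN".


Per-triangle v0·(v1×v2)/6:
  t1: +8.5460
  t2: +11.8070
  t3: +14.8884
  t4: +8.5867
  t5: +29.6735
  t6: +0.7306
  t7: +0.6899
  t8: +25.9648
  t9: +43.7571
  t10: +4.0752
  t11: +32.6809
  t12: +4.0343
Σ = +185.4344 → |volume| = 185.43

Directed edges: 36 total, each appears once with its reverse present → watertight.

185.43 WATERTIGHT


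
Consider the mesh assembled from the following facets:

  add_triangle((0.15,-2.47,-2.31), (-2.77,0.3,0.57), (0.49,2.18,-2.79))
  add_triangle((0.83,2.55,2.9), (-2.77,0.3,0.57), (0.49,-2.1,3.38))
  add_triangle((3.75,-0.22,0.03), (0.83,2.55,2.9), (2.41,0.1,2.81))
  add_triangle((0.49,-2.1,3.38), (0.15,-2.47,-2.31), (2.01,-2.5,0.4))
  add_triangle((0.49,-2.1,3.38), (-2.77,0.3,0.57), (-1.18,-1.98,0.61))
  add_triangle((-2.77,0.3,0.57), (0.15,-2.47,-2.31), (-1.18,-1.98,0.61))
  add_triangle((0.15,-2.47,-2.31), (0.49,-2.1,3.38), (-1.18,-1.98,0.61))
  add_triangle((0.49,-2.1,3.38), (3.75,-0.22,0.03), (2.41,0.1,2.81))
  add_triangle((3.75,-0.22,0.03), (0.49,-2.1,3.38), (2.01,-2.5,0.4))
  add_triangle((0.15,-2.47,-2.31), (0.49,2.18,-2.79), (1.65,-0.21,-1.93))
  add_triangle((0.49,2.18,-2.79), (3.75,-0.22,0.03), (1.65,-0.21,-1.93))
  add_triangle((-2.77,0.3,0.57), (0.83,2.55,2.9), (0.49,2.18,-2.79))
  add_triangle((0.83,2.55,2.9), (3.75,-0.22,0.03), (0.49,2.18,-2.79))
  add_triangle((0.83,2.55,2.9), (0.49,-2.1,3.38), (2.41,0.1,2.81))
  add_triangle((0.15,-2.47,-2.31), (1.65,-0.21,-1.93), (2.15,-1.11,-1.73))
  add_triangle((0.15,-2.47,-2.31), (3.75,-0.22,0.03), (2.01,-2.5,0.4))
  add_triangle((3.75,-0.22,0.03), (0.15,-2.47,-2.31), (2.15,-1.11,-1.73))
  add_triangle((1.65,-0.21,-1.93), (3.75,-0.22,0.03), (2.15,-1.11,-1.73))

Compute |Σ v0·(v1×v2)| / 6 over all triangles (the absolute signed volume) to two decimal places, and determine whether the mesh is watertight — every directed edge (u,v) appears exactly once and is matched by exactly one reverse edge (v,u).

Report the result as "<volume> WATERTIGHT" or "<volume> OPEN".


Per-triangle v0·(v1×v2)/6:
  t1: +5.3960
  t2: +7.1442
  t3: +4.0961
  t4: +3.6793
  t5: +3.0402
  t6: +2.6338
  t7: +3.2278
  t8: +4.1220
  t9: +4.5293
  t10: +2.8104
  t11: +2.8802
  t12: +6.4432
  t13: +8.5320
  t14: +4.4836
  t15: +1.0199
  t16: +4.0315
  t17: +1.2664
  t18: +1.0713
Σ = +70.4072 → |volume| = 70.41

Directed edges: 54 total, each appears once with its reverse present → watertight.

70.41 WATERTIGHT


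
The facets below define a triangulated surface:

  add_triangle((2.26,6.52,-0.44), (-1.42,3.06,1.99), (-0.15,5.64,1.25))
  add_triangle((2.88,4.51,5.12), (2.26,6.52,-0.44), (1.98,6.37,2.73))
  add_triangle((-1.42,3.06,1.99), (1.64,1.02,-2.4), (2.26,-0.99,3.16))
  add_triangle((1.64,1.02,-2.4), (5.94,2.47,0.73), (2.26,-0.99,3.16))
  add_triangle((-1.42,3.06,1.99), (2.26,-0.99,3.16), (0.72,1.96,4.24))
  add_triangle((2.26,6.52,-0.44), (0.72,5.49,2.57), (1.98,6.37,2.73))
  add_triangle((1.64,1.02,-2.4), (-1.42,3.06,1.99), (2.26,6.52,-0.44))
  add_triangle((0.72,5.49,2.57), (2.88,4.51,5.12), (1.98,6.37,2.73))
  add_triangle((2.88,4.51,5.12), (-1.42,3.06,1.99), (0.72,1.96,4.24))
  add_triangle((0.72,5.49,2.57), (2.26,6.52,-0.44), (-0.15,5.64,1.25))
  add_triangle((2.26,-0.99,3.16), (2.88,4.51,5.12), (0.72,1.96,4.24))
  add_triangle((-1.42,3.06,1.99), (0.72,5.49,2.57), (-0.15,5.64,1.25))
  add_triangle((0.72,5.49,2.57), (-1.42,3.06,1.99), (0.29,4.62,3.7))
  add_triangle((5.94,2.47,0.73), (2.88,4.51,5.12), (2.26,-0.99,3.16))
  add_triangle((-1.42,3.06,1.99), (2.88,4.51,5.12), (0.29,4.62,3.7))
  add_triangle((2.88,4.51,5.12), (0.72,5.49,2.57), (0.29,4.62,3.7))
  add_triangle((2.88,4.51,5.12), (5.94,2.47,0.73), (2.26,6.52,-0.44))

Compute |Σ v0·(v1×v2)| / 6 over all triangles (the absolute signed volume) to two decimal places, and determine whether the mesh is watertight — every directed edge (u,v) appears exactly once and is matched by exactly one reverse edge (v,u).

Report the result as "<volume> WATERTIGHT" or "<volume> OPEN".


Per-triangle v0·(v1×v2)/6:
  t1: -0.6287
  t2: +5.8652
  t3: -6.9128
  t4: +4.0056
  t5: +0.4381
  t6: +3.3335
  t7: +3.2135
  t8: +3.6787
  t9: +5.7031
  t10: +4.6299
  t11: +6.0922
  t12: +2.7707
  t13: +2.4007
  t14: +18.5572
  t15: +0.9509
  t16: +4.0887
  t17: +28.6835
Σ = +86.8699 → |volume| = 86.87

Directed edges: 51 total; 3 unmatched, e.g. (1.64,1.02,-2.4)→(5.94,2.47,0.73) → open.

86.87 OPEN
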